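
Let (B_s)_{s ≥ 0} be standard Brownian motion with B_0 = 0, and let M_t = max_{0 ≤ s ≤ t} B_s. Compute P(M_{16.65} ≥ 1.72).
P(M_{16.65} ≥ 1.72) = 2·P(B_{16.65} ≥ 1.72) = 2(1 − Φ(1.72/√16.65)) ≈ 0.6734

By the reflection principle for Brownian motion, P(M_t ≥ a) = 2 · P(B_t ≥ a) for a ≥ 0. Since B_t ~ N(0, t), P(B_t ≥ 1.72) = 1 − Φ(1.72/√t) = 1 − Φ(1.72/√16.65) = 1 − Φ(0.4215). So
  P(M_{16.65} ≥ 1.72) = 2(1 − Φ(0.4215)) ≈ 0.6734.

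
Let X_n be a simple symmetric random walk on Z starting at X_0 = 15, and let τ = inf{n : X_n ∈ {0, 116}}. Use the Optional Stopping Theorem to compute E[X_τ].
E[X_τ] = 15

X_n is a martingale and τ is a bounded-mean stopping time (indeed τ is finite a.s. with bounded expectation since the walk is in a bounded region). By the OST, E[X_τ] = E[X_0] = 15. Equivalently: E[X_τ] = 116 · P(hit 116 first) + 0 · P(hit 0 first) = 116 · (15/116) = 15.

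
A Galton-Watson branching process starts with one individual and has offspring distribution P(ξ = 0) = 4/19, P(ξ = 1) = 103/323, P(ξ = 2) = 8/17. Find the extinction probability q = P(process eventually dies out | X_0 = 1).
q = 17/38

The pgf is f(s) = 4/19 + 103/323·s + 8/17·s². The extinction probability q is the smallest fixed point of f in [0, 1]. Setting s = f(s):
  8/17·s² + (103/323 − 1)·s + 4/19 = 0
  8/17·s² − (4/19 + 8/17)·s + 4/19 = 0
which factors as (s − 1)·(8/17·s − 4/19) = 0, giving roots s = 1 and s = (4/19)/(8/17) = 17/38.
Mean offspring μ = 103/323 + 2·8/17 = 407/323 > 1 (supercritical), so q < 1. The extinction probability is the smaller root: q = (4/19)/(8/17) = 17/38.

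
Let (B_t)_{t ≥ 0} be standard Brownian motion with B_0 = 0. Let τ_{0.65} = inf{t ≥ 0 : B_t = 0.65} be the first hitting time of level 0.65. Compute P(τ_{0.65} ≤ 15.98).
P(τ_{0.65} ≤ 15.98) = 2(1 − Φ(0.65/√15.98)) = 2(1 − Φ(0.1626)) ≈ 0.8708

By the reflection principle for standard BM, P(τ_b ≤ t) = 2 · P(B_t ≥ b). Since B_t ~ N(0, t), P(B_t ≥ 0.65) = 1 − Φ(0.65/√t) = 1 − Φ(0.65/√15.98) = 1 − Φ(0.1626) ≈ 0.43542. Doubling: P(τ_{0.65} ≤ 15.98) ≈ 2 · 0.43542 = 0.87084 ≈ 0.8708.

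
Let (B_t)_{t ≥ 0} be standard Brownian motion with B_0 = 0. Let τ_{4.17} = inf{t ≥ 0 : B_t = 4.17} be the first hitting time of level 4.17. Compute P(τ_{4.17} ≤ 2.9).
P(τ_{4.17} ≤ 2.9) = 2(1 − Φ(4.17/√2.9)) = 2(1 − Φ(2.4487)) ≈ 0.0143

By the reflection principle for standard BM, P(τ_b ≤ t) = 2 · P(B_t ≥ b). Since B_t ~ N(0, t), P(B_t ≥ 4.17) = 1 − Φ(4.17/√t) = 1 − Φ(4.17/√2.9) = 1 − Φ(2.4487) ≈ 0.00717. Doubling: P(τ_{4.17} ≤ 2.9) ≈ 2 · 0.00717 = 0.01434 ≈ 0.0143.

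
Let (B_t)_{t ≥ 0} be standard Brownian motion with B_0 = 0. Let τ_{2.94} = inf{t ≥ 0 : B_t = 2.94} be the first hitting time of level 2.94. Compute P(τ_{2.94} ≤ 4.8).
P(τ_{2.94} ≤ 4.8) = 2(1 − Φ(2.94/√4.8)) = 2(1 − Φ(1.3419)) ≈ 0.1796

By the reflection principle for standard BM, P(τ_b ≤ t) = 2 · P(B_t ≥ b). Since B_t ~ N(0, t), P(B_t ≥ 2.94) = 1 − Φ(2.94/√t) = 1 − Φ(2.94/√4.8) = 1 − Φ(1.3419) ≈ 0.08981. Doubling: P(τ_{2.94} ≤ 4.8) ≈ 2 · 0.08981 = 0.17962 ≈ 0.1796.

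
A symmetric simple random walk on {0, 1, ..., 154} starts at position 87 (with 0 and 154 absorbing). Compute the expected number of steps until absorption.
E[τ | X_0 = 87] = 5829

Let v_k = E[τ | X_0 = k]. Boundary: v_0 = v_154 = 0. Recurrence: v_k = 1 + (v_{k-1} + v_{k+1})/2 for 1 ≤ k ≤ 153. The particular solution to v_k − (v_{k-1} + v_{k+1})/2 = 1 is v_k = −k^2. Adding homogeneous solution A + B k and matching boundaries gives v_k = k (154 − k). Substituting k = 87: v_87 = 87 · 67 = 5829.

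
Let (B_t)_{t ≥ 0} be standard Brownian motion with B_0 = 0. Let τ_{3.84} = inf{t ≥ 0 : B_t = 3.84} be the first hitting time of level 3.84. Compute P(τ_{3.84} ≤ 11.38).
P(τ_{3.84} ≤ 11.38) = 2(1 − Φ(3.84/√11.38)) = 2(1 − Φ(1.1383)) ≈ 0.2550

By the reflection principle for standard BM, P(τ_b ≤ t) = 2 · P(B_t ≥ b). Since B_t ~ N(0, t), P(B_t ≥ 3.84) = 1 − Φ(3.84/√t) = 1 − Φ(3.84/√11.38) = 1 − Φ(1.1383) ≈ 0.12750. Doubling: P(τ_{3.84} ≤ 11.38) ≈ 2 · 0.12750 = 0.25500 ≈ 0.2550.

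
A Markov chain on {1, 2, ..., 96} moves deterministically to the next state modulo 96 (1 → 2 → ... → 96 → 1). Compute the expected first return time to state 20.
E[T_20 | X_0 = 20] = 96

The chain cycles deterministically, so starting at state 20 it returns in exactly 96 steps. Equivalently, the stationary distribution is uniform π_j = 1/96 for every state j, so by Kac's formula E[T_20] = 1/π_20 = 96.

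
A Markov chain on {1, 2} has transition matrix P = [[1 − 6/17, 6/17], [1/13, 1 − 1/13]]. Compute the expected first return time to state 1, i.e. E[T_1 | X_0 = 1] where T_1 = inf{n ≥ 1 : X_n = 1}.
E[T_1 | X_0 = 1] = 1/π_1 = 95/17

For an irreducible recurrent Markov chain with stationary distribution π, E[T_i | X_0 = i] = 1/π_i (Kac's formula). Here π_1 = (1/13)/(6/17 + 1/13) = (1/13)/(95/221) = 17/95, so E[T_1 | X_0 = 1] = 1/π_1 = (6/17 + 1/13)/(1/13) = (95/221)/(1/13) = 95/17.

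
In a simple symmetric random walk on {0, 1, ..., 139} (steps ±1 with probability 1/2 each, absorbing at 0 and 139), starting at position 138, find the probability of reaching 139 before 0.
P(hit 139 before 0) = 138/139

Let u_k = P(hit 139 before 0 | start at k). Then u_0 = 0, u_139 = 1, and u_k = u_{k-1}/2 + u_{k+1}/2 for 1 ≤ k ≤ 138. This harmonic recurrence is solved by u_k = k/139, giving u_138 = 138/139.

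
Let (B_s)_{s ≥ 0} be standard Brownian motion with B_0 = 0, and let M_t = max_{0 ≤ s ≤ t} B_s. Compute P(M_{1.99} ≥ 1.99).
P(M_{1.99} ≥ 1.99) = 2·P(B_{1.99} ≥ 1.99) = 2(1 − Φ(1.99/√1.99)) ≈ 0.1583

By the reflection principle for Brownian motion, P(M_t ≥ a) = 2 · P(B_t ≥ a) for a ≥ 0. Since B_t ~ N(0, t), P(B_t ≥ 1.99) = 1 − Φ(1.99/√t) = 1 − Φ(1.99/√1.99) = 1 − Φ(1.4107). So
  P(M_{1.99} ≥ 1.99) = 2(1 − Φ(1.4107)) ≈ 0.1583.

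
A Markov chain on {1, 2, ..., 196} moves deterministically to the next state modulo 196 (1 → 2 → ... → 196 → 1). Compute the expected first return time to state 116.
E[T_116 | X_0 = 116] = 196

The chain cycles deterministically, so starting at state 116 it returns in exactly 196 steps. Equivalently, the stationary distribution is uniform π_j = 1/196 for every state j, so by Kac's formula E[T_116] = 1/π_116 = 196.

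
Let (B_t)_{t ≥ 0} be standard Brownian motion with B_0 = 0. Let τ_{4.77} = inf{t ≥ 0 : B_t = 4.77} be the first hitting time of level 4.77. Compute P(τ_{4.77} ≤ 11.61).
P(τ_{4.77} ≤ 11.61) = 2(1 − Φ(4.77/√11.61)) = 2(1 − Φ(1.3999)) ≈ 0.1615

By the reflection principle for standard BM, P(τ_b ≤ t) = 2 · P(B_t ≥ b). Since B_t ~ N(0, t), P(B_t ≥ 4.77) = 1 − Φ(4.77/√t) = 1 − Φ(4.77/√11.61) = 1 − Φ(1.3999) ≈ 0.08077. Doubling: P(τ_{4.77} ≤ 11.61) ≈ 2 · 0.08077 = 0.16154 ≈ 0.1615.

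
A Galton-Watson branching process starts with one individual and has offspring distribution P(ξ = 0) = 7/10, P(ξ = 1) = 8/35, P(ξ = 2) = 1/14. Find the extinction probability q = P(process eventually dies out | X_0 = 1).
q = 1

Mean offspring μ = 0·7/10 + 1·8/35 + 2·1/14 = 13/35 ≤ 1. For μ ≤ 1 with offspring not concentrated at 1, the Galton-Watson process goes extinct almost surely, so q = 1.
(Algebraic check: The pgf is f(s) = 7/10 + 8/35·s + 1/14·s². The extinction probability q is the smallest fixed point of f in [0, 1]. Setting s = f(s):
  1/14·s² + (8/35 − 1)·s + 7/10 = 0
  1/14·s² − (7/10 + 1/14)·s + 7/10 = 0
which factors as (s − 1)·(1/14·s − 7/10) = 0, giving roots s = 1 and s = (7/10)/(1/14) = 49/5. Since 49/5 ≥ 1, the smallest root in [0, 1] is s = 1.)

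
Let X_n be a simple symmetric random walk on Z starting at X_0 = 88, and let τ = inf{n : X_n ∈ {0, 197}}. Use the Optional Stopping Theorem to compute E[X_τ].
E[X_τ] = 88

X_n is a martingale and τ is a bounded-mean stopping time (indeed τ is finite a.s. with bounded expectation since the walk is in a bounded region). By the OST, E[X_τ] = E[X_0] = 88. Equivalently: E[X_τ] = 197 · P(hit 197 first) + 0 · P(hit 0 first) = 197 · (88/197) = 88.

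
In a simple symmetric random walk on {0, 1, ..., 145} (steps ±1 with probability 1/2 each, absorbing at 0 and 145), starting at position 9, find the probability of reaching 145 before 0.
P(hit 145 before 0) = 9/145

Let u_k = P(hit 145 before 0 | start at k). Then u_0 = 0, u_145 = 1, and u_k = u_{k-1}/2 + u_{k+1}/2 for 1 ≤ k ≤ 144. This harmonic recurrence is solved by u_k = k/145, giving u_9 = 9/145.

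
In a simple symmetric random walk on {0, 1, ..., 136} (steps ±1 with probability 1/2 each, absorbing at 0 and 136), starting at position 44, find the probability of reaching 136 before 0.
P(hit 136 before 0) = 44/136 = 11/34

Let u_k = P(hit 136 before 0 | start at k). Then u_0 = 0, u_136 = 1, and u_k = u_{k-1}/2 + u_{k+1}/2 for 1 ≤ k ≤ 135. This harmonic recurrence is solved by u_k = k/136, giving u_44 = 44/136 = 11/34.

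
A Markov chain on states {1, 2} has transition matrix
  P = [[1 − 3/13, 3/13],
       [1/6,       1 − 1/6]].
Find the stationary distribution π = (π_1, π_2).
π_1 = 13/31, π_2 = 18/31

Solve πP = π with π_1 + π_2 = 1. From πP = π: π_1 · (1 − 3/13) + π_2 · 1/6 = π_1 ⇒ π_2 · 1/6 = π_1 · 3/13 ⇒ π_2/π_1 = (3/13)/(1/6) = 18/13. Together with π_1 + π_2 = 1:
  π_1 = (1/6)/(3/13 + 1/6) = (1/6)/(31/78) = 13/31,
  π_2 = (3/13)/(3/13 + 1/6) = (3/13)/(31/78) = 18/31.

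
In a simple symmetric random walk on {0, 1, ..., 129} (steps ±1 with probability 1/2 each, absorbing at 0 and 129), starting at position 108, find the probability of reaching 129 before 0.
P(hit 129 before 0) = 108/129 = 36/43

Let u_k = P(hit 129 before 0 | start at k). Then u_0 = 0, u_129 = 1, and u_k = u_{k-1}/2 + u_{k+1}/2 for 1 ≤ k ≤ 128. This harmonic recurrence is solved by u_k = k/129, giving u_108 = 108/129 = 36/43.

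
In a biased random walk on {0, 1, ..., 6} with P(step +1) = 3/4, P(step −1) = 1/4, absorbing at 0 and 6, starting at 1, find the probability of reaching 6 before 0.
P(hit 6 before 0) = (1 − (1/3)^1) / (1 − (1/3)^6) = 243/364

Let u_k denote P(reach 6 before 0 | start at k). Boundary: u_0 = 0, u_6 = 1. Recurrence: u_k = 3/4·u_{k+1} + 1/4·u_{k-1} for 1 ≤ k ≤ 5. Try u_k = A + B·r^k with r = q/p = (1/4)/(3/4) = 1/3. Substitution satisfies the recurrence; boundary conditions give:
  u_k = (1 − r^k) / (1 − r^N) = (1 − (1/3)^1) / (1 − (1/3)^6) = 243/364.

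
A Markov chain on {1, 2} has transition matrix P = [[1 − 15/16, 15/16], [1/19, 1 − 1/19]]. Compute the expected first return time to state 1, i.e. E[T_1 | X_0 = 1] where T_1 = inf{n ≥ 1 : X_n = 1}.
E[T_1 | X_0 = 1] = 1/π_1 = 301/16

For an irreducible recurrent Markov chain with stationary distribution π, E[T_i | X_0 = i] = 1/π_i (Kac's formula). Here π_1 = (1/19)/(15/16 + 1/19) = (1/19)/(301/304) = 16/301, so E[T_1 | X_0 = 1] = 1/π_1 = (15/16 + 1/19)/(1/19) = (301/304)/(1/19) = 301/16.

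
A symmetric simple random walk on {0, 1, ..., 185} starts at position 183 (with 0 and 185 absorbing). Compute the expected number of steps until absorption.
E[τ | X_0 = 183] = 366

Let v_k = E[τ | X_0 = k]. Boundary: v_0 = v_185 = 0. Recurrence: v_k = 1 + (v_{k-1} + v_{k+1})/2 for 1 ≤ k ≤ 184. The particular solution to v_k − (v_{k-1} + v_{k+1})/2 = 1 is v_k = −k^2. Adding homogeneous solution A + B k and matching boundaries gives v_k = k (185 − k). Substituting k = 183: v_183 = 183 · 2 = 366.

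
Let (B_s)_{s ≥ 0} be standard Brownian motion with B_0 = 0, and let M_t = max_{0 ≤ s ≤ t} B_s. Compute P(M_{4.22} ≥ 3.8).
P(M_{4.22} ≥ 3.8) = 2·P(B_{4.22} ≥ 3.8) = 2(1 − Φ(3.8/√4.22)) ≈ 0.0643

By the reflection principle for Brownian motion, P(M_t ≥ a) = 2 · P(B_t ≥ a) for a ≥ 0. Since B_t ~ N(0, t), P(B_t ≥ 3.8) = 1 − Φ(3.8/√t) = 1 − Φ(3.8/√4.22) = 1 − Φ(1.8498). So
  P(M_{4.22} ≥ 3.8) = 2(1 − Φ(1.8498)) ≈ 0.0643.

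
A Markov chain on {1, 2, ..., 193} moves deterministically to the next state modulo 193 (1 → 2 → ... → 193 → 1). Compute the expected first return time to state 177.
E[T_177 | X_0 = 177] = 193

The chain cycles deterministically, so starting at state 177 it returns in exactly 193 steps. Equivalently, the stationary distribution is uniform π_j = 1/193 for every state j, so by Kac's formula E[T_177] = 1/π_177 = 193.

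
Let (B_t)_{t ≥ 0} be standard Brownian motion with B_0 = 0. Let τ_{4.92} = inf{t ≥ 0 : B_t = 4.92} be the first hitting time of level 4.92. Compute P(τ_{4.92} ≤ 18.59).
P(τ_{4.92} ≤ 18.59) = 2(1 − Φ(4.92/√18.59)) = 2(1 − Φ(1.1411)) ≈ 0.2538

By the reflection principle for standard BM, P(τ_b ≤ t) = 2 · P(B_t ≥ b). Since B_t ~ N(0, t), P(B_t ≥ 4.92) = 1 − Φ(4.92/√t) = 1 − Φ(4.92/√18.59) = 1 − Φ(1.1411) ≈ 0.12691. Doubling: P(τ_{4.92} ≤ 18.59) ≈ 2 · 0.12691 = 0.25382 ≈ 0.2538.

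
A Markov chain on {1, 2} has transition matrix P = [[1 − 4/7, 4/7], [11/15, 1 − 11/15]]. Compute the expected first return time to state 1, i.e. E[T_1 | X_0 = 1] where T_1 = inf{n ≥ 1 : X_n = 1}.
E[T_1 | X_0 = 1] = 1/π_1 = 137/77

For an irreducible recurrent Markov chain with stationary distribution π, E[T_i | X_0 = i] = 1/π_i (Kac's formula). Here π_1 = (11/15)/(4/7 + 11/15) = (11/15)/(137/105) = 77/137, so E[T_1 | X_0 = 1] = 1/π_1 = (4/7 + 11/15)/(11/15) = (137/105)/(11/15) = 137/77.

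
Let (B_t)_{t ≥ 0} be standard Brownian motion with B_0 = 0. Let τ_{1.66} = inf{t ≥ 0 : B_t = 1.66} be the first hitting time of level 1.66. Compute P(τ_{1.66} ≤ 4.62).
P(τ_{1.66} ≤ 4.62) = 2(1 − Φ(1.66/√4.62)) = 2(1 − Φ(0.7723)) ≈ 0.4399

By the reflection principle for standard BM, P(τ_b ≤ t) = 2 · P(B_t ≥ b). Since B_t ~ N(0, t), P(B_t ≥ 1.66) = 1 − Φ(1.66/√t) = 1 − Φ(1.66/√4.62) = 1 − Φ(0.7723) ≈ 0.21997. Doubling: P(τ_{1.66} ≤ 4.62) ≈ 2 · 0.21997 = 0.43994 ≈ 0.4399.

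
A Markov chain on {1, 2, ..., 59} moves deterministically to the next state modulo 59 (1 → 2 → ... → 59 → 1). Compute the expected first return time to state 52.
E[T_52 | X_0 = 52] = 59

The chain cycles deterministically, so starting at state 52 it returns in exactly 59 steps. Equivalently, the stationary distribution is uniform π_j = 1/59 for every state j, so by Kac's formula E[T_52] = 1/π_52 = 59.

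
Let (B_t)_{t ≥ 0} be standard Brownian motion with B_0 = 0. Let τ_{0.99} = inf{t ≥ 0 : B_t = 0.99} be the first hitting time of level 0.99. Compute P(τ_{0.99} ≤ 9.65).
P(τ_{0.99} ≤ 9.65) = 2(1 − Φ(0.99/√9.65)) = 2(1 − Φ(0.3187)) ≈ 0.7500

By the reflection principle for standard BM, P(τ_b ≤ t) = 2 · P(B_t ≥ b). Since B_t ~ N(0, t), P(B_t ≥ 0.99) = 1 − Φ(0.99/√t) = 1 − Φ(0.99/√9.65) = 1 − Φ(0.3187) ≈ 0.37498. Doubling: P(τ_{0.99} ≤ 9.65) ≈ 2 · 0.37498 = 0.74996 ≈ 0.7500.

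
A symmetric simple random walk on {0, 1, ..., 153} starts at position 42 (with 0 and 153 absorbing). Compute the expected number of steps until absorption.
E[τ | X_0 = 42] = 4662

Let v_k = E[τ | X_0 = k]. Boundary: v_0 = v_153 = 0. Recurrence: v_k = 1 + (v_{k-1} + v_{k+1})/2 for 1 ≤ k ≤ 152. The particular solution to v_k − (v_{k-1} + v_{k+1})/2 = 1 is v_k = −k^2. Adding homogeneous solution A + B k and matching boundaries gives v_k = k (153 − k). Substituting k = 42: v_42 = 42 · 111 = 4662.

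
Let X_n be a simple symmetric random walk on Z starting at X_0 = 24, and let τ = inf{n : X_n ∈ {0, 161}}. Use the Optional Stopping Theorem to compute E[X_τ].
E[X_τ] = 24

X_n is a martingale and τ is a bounded-mean stopping time (indeed τ is finite a.s. with bounded expectation since the walk is in a bounded region). By the OST, E[X_τ] = E[X_0] = 24. Equivalently: E[X_τ] = 161 · P(hit 161 first) + 0 · P(hit 0 first) = 161 · (24/161) = 24.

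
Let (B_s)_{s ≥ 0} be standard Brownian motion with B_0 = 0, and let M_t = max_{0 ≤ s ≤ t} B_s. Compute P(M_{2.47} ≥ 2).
P(M_{2.47} ≥ 2) = 2·P(B_{2.47} ≥ 2) = 2(1 − Φ(2/√2.47)) ≈ 0.2032

By the reflection principle for Brownian motion, P(M_t ≥ a) = 2 · P(B_t ≥ a) for a ≥ 0. Since B_t ~ N(0, t), P(B_t ≥ 2) = 1 − Φ(2/√t) = 1 − Φ(2/√2.47) = 1 − Φ(1.2726). So
  P(M_{2.47} ≥ 2) = 2(1 − Φ(1.2726)) ≈ 0.2032.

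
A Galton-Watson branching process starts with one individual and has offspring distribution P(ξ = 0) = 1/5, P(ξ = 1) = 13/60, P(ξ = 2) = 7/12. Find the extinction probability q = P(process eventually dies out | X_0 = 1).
q = 12/35

The pgf is f(s) = 1/5 + 13/60·s + 7/12·s². The extinction probability q is the smallest fixed point of f in [0, 1]. Setting s = f(s):
  7/12·s² + (13/60 − 1)·s + 1/5 = 0
  7/12·s² − (1/5 + 7/12)·s + 1/5 = 0
which factors as (s − 1)·(7/12·s − 1/5) = 0, giving roots s = 1 and s = (1/5)/(7/12) = 12/35.
Mean offspring μ = 13/60 + 2·7/12 = 83/60 > 1 (supercritical), so q < 1. The extinction probability is the smaller root: q = (1/5)/(7/12) = 12/35.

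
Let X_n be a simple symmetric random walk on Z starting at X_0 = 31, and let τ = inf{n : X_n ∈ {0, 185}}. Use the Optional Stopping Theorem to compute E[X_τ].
E[X_τ] = 31

X_n is a martingale and τ is a bounded-mean stopping time (indeed τ is finite a.s. with bounded expectation since the walk is in a bounded region). By the OST, E[X_τ] = E[X_0] = 31. Equivalently: E[X_τ] = 185 · P(hit 185 first) + 0 · P(hit 0 first) = 185 · (31/185) = 31.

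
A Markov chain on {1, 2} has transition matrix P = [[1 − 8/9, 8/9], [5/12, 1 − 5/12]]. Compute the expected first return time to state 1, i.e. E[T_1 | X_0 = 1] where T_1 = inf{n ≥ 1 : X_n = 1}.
E[T_1 | X_0 = 1] = 1/π_1 = 47/15

For an irreducible recurrent Markov chain with stationary distribution π, E[T_i | X_0 = i] = 1/π_i (Kac's formula). Here π_1 = (5/12)/(8/9 + 5/12) = (5/12)/(47/36) = 15/47, so E[T_1 | X_0 = 1] = 1/π_1 = (8/9 + 5/12)/(5/12) = (47/36)/(5/12) = 47/15.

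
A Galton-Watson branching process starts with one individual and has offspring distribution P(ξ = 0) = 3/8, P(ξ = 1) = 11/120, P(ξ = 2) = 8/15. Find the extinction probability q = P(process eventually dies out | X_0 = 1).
q = 45/64

The pgf is f(s) = 3/8 + 11/120·s + 8/15·s². The extinction probability q is the smallest fixed point of f in [0, 1]. Setting s = f(s):
  8/15·s² + (11/120 − 1)·s + 3/8 = 0
  8/15·s² − (3/8 + 8/15)·s + 3/8 = 0
which factors as (s − 1)·(8/15·s − 3/8) = 0, giving roots s = 1 and s = (3/8)/(8/15) = 45/64.
Mean offspring μ = 11/120 + 2·8/15 = 139/120 > 1 (supercritical), so q < 1. The extinction probability is the smaller root: q = (3/8)/(8/15) = 45/64.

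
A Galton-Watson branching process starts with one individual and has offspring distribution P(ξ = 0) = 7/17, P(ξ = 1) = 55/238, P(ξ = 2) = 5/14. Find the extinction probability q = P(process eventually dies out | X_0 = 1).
q = 1

Mean offspring μ = 0·7/17 + 1·55/238 + 2·5/14 = 225/238 ≤ 1. For μ ≤ 1 with offspring not concentrated at 1, the Galton-Watson process goes extinct almost surely, so q = 1.
(Algebraic check: The pgf is f(s) = 7/17 + 55/238·s + 5/14·s². The extinction probability q is the smallest fixed point of f in [0, 1]. Setting s = f(s):
  5/14·s² + (55/238 − 1)·s + 7/17 = 0
  5/14·s² − (7/17 + 5/14)·s + 7/17 = 0
which factors as (s − 1)·(5/14·s − 7/17) = 0, giving roots s = 1 and s = (7/17)/(5/14) = 98/85. Since 98/85 ≥ 1, the smallest root in [0, 1] is s = 1.)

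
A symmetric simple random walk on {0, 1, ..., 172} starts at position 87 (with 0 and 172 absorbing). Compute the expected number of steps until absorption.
E[τ | X_0 = 87] = 7395

Let v_k = E[τ | X_0 = k]. Boundary: v_0 = v_172 = 0. Recurrence: v_k = 1 + (v_{k-1} + v_{k+1})/2 for 1 ≤ k ≤ 171. The particular solution to v_k − (v_{k-1} + v_{k+1})/2 = 1 is v_k = −k^2. Adding homogeneous solution A + B k and matching boundaries gives v_k = k (172 − k). Substituting k = 87: v_87 = 87 · 85 = 7395.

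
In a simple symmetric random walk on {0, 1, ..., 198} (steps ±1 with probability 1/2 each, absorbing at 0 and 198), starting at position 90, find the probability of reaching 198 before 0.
P(hit 198 before 0) = 90/198 = 5/11

Let u_k = P(hit 198 before 0 | start at k). Then u_0 = 0, u_198 = 1, and u_k = u_{k-1}/2 + u_{k+1}/2 for 1 ≤ k ≤ 197. This harmonic recurrence is solved by u_k = k/198, giving u_90 = 90/198 = 5/11.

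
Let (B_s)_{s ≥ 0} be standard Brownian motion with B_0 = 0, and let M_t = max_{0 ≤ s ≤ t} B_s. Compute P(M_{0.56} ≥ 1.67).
P(M_{0.56} ≥ 1.67) = 2·P(B_{0.56} ≥ 1.67) = 2(1 − Φ(1.67/√0.56)) ≈ 0.0256

By the reflection principle for Brownian motion, P(M_t ≥ a) = 2 · P(B_t ≥ a) for a ≥ 0. Since B_t ~ N(0, t), P(B_t ≥ 1.67) = 1 − Φ(1.67/√t) = 1 − Φ(1.67/√0.56) = 1 − Φ(2.2316). So
  P(M_{0.56} ≥ 1.67) = 2(1 − Φ(2.2316)) ≈ 0.0256.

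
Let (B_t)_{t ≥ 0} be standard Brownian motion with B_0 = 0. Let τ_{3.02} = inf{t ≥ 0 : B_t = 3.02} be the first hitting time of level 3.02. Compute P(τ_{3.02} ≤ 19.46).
P(τ_{3.02} ≤ 19.46) = 2(1 − Φ(3.02/√19.46)) = 2(1 − Φ(0.6846)) ≈ 0.4936

By the reflection principle for standard BM, P(τ_b ≤ t) = 2 · P(B_t ≥ b). Since B_t ~ N(0, t), P(B_t ≥ 3.02) = 1 − Φ(3.02/√t) = 1 − Φ(3.02/√19.46) = 1 − Φ(0.6846) ≈ 0.24680. Doubling: P(τ_{3.02} ≤ 19.46) ≈ 2 · 0.24680 = 0.49360 ≈ 0.4936.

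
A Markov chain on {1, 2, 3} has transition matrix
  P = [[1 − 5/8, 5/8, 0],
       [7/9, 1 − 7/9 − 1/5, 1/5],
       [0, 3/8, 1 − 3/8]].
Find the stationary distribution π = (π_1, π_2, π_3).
π = (56/125, 9/25, 24/125)

This is a birth-death chain on three states, which satisfies detailed balance: π_1 · P_{12} = π_2 · P_{21} and π_2 · P_{23} = π_3 · P_{32}.
From π_1 · 5/8 = π_2 · 7/9: π_2/π_1 = (5/8)/(7/9) = 45/56.
From π_2 · 1/5 = π_3 · 3/8: π_3/π_2 = (1/5)/(3/8) = 8/15.
Take π_1 proportional to 1; then unnormalized π = (1, 45/56, 3/7). Normalize by dividing by the sum 125/56:
  π = (56/125, 9/25, 24/125).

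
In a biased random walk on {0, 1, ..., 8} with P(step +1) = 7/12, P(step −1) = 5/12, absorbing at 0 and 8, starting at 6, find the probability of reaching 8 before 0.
P(hit 8 before 0) = (1 − (5/7)^6) / (1 − (5/7)^8) = 208299/223924

Let u_k denote P(reach 8 before 0 | start at k). Boundary: u_0 = 0, u_8 = 1. Recurrence: u_k = 7/12·u_{k+1} + 5/12·u_{k-1} for 1 ≤ k ≤ 7. Try u_k = A + B·r^k with r = q/p = (5/12)/(7/12) = 5/7. Substitution satisfies the recurrence; boundary conditions give:
  u_k = (1 − r^k) / (1 − r^N) = (1 − (5/7)^6) / (1 − (5/7)^8) = 208299/223924.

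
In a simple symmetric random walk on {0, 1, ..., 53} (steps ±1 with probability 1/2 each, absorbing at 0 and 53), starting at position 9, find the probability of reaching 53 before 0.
P(hit 53 before 0) = 9/53

Let u_k = P(hit 53 before 0 | start at k). Then u_0 = 0, u_53 = 1, and u_k = u_{k-1}/2 + u_{k+1}/2 for 1 ≤ k ≤ 52. This harmonic recurrence is solved by u_k = k/53, giving u_9 = 9/53.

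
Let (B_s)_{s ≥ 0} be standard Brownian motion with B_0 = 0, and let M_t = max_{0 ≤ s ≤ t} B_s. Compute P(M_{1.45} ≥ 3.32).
P(M_{1.45} ≥ 3.32) = 2·P(B_{1.45} ≥ 3.32) = 2(1 − Φ(3.32/√1.45)) ≈ 0.0058

By the reflection principle for Brownian motion, P(M_t ≥ a) = 2 · P(B_t ≥ a) for a ≥ 0. Since B_t ~ N(0, t), P(B_t ≥ 3.32) = 1 − Φ(3.32/√t) = 1 − Φ(3.32/√1.45) = 1 − Φ(2.7571). So
  P(M_{1.45} ≥ 3.32) = 2(1 − Φ(2.7571)) ≈ 0.0058.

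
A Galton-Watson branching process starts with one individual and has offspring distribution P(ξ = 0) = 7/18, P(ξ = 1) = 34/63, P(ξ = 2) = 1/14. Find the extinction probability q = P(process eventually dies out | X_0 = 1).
q = 1

Mean offspring μ = 0·7/18 + 1·34/63 + 2·1/14 = 43/63 ≤ 1. For μ ≤ 1 with offspring not concentrated at 1, the Galton-Watson process goes extinct almost surely, so q = 1.
(Algebraic check: The pgf is f(s) = 7/18 + 34/63·s + 1/14·s². The extinction probability q is the smallest fixed point of f in [0, 1]. Setting s = f(s):
  1/14·s² + (34/63 − 1)·s + 7/18 = 0
  1/14·s² − (7/18 + 1/14)·s + 7/18 = 0
which factors as (s − 1)·(1/14·s − 7/18) = 0, giving roots s = 1 and s = (7/18)/(1/14) = 49/9. Since 49/9 ≥ 1, the smallest root in [0, 1] is s = 1.)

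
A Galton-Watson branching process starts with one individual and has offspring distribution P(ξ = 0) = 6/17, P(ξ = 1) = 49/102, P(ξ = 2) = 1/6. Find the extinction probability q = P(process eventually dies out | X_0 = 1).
q = 1

Mean offspring μ = 0·6/17 + 1·49/102 + 2·1/6 = 83/102 ≤ 1. For μ ≤ 1 with offspring not concentrated at 1, the Galton-Watson process goes extinct almost surely, so q = 1.
(Algebraic check: The pgf is f(s) = 6/17 + 49/102·s + 1/6·s². The extinction probability q is the smallest fixed point of f in [0, 1]. Setting s = f(s):
  1/6·s² + (49/102 − 1)·s + 6/17 = 0
  1/6·s² − (6/17 + 1/6)·s + 6/17 = 0
which factors as (s − 1)·(1/6·s − 6/17) = 0, giving roots s = 1 and s = (6/17)/(1/6) = 36/17. Since 36/17 ≥ 1, the smallest root in [0, 1] is s = 1.)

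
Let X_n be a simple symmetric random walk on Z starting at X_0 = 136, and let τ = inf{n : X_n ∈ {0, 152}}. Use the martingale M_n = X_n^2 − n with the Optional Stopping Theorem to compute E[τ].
E[τ] = 2176

M_n = X_n^2 − n is a martingale (since E[X_{n+1}^2 | F_n] = X_n^2 + 1). By OST (τ has finite mean in a bounded region), E[M_τ] = E[M_0] = X_0^2 − 0 = 136^2 = 18496. Also E[M_τ] = E[X_τ^2] − E[τ]. The walk exits at 0 or 152, with P(hit 152 first) = 136/152, so E[X_τ^2] = 152^2 · 136/152 + 0 = 20672. Thus E[τ] = E[X_τ^2] − E[M_τ] = 20672 − 18496 = 2176 = 136(152 − 136) = 2176.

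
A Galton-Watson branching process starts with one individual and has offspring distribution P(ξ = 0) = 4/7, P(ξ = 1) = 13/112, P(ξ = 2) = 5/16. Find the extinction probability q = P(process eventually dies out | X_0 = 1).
q = 1

Mean offspring μ = 0·4/7 + 1·13/112 + 2·5/16 = 83/112 ≤ 1. For μ ≤ 1 with offspring not concentrated at 1, the Galton-Watson process goes extinct almost surely, so q = 1.
(Algebraic check: The pgf is f(s) = 4/7 + 13/112·s + 5/16·s². The extinction probability q is the smallest fixed point of f in [0, 1]. Setting s = f(s):
  5/16·s² + (13/112 − 1)·s + 4/7 = 0
  5/16·s² − (4/7 + 5/16)·s + 4/7 = 0
which factors as (s − 1)·(5/16·s − 4/7) = 0, giving roots s = 1 and s = (4/7)/(5/16) = 64/35. Since 64/35 ≥ 1, the smallest root in [0, 1] is s = 1.)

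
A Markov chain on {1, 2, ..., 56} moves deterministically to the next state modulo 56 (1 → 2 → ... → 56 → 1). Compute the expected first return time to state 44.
E[T_44 | X_0 = 44] = 56

The chain cycles deterministically, so starting at state 44 it returns in exactly 56 steps. Equivalently, the stationary distribution is uniform π_j = 1/56 for every state j, so by Kac's formula E[T_44] = 1/π_44 = 56.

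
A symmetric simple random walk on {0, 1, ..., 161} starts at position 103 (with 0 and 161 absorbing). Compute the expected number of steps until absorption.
E[τ | X_0 = 103] = 5974

Let v_k = E[τ | X_0 = k]. Boundary: v_0 = v_161 = 0. Recurrence: v_k = 1 + (v_{k-1} + v_{k+1})/2 for 1 ≤ k ≤ 160. The particular solution to v_k − (v_{k-1} + v_{k+1})/2 = 1 is v_k = −k^2. Adding homogeneous solution A + B k and matching boundaries gives v_k = k (161 − k). Substituting k = 103: v_103 = 103 · 58 = 5974.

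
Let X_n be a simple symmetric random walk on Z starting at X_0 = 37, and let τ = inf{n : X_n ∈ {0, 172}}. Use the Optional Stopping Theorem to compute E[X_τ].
E[X_τ] = 37

X_n is a martingale and τ is a bounded-mean stopping time (indeed τ is finite a.s. with bounded expectation since the walk is in a bounded region). By the OST, E[X_τ] = E[X_0] = 37. Equivalently: E[X_τ] = 172 · P(hit 172 first) + 0 · P(hit 0 first) = 172 · (37/172) = 37.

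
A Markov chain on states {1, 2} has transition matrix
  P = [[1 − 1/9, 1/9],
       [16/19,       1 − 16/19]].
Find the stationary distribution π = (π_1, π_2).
π_1 = 144/163, π_2 = 19/163

Solve πP = π with π_1 + π_2 = 1. From πP = π: π_1 · (1 − 1/9) + π_2 · 16/19 = π_1 ⇒ π_2 · 16/19 = π_1 · 1/9 ⇒ π_2/π_1 = (1/9)/(16/19) = 19/144. Together with π_1 + π_2 = 1:
  π_1 = (16/19)/(1/9 + 16/19) = (16/19)/(163/171) = 144/163,
  π_2 = (1/9)/(1/9 + 16/19) = (1/9)/(163/171) = 19/163.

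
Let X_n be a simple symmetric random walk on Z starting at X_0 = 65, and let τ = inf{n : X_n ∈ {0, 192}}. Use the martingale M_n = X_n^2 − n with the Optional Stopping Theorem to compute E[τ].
E[τ] = 8255

M_n = X_n^2 − n is a martingale (since E[X_{n+1}^2 | F_n] = X_n^2 + 1). By OST (τ has finite mean in a bounded region), E[M_τ] = E[M_0] = X_0^2 − 0 = 65^2 = 4225. Also E[M_τ] = E[X_τ^2] − E[τ]. The walk exits at 0 or 192, with P(hit 192 first) = 65/192, so E[X_τ^2] = 192^2 · 65/192 + 0 = 12480. Thus E[τ] = E[X_τ^2] − E[M_τ] = 12480 − 4225 = 8255 = 65(192 − 65) = 8255.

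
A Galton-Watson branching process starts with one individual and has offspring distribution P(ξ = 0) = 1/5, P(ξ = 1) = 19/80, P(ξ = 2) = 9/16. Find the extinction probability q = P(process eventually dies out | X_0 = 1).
q = 16/45

The pgf is f(s) = 1/5 + 19/80·s + 9/16·s². The extinction probability q is the smallest fixed point of f in [0, 1]. Setting s = f(s):
  9/16·s² + (19/80 − 1)·s + 1/5 = 0
  9/16·s² − (1/5 + 9/16)·s + 1/5 = 0
which factors as (s − 1)·(9/16·s − 1/5) = 0, giving roots s = 1 and s = (1/5)/(9/16) = 16/45.
Mean offspring μ = 19/80 + 2·9/16 = 109/80 > 1 (supercritical), so q < 1. The extinction probability is the smaller root: q = (1/5)/(9/16) = 16/45.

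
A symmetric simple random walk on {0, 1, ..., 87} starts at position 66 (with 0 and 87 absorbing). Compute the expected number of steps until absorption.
E[τ | X_0 = 66] = 1386

Let v_k = E[τ | X_0 = k]. Boundary: v_0 = v_87 = 0. Recurrence: v_k = 1 + (v_{k-1} + v_{k+1})/2 for 1 ≤ k ≤ 86. The particular solution to v_k − (v_{k-1} + v_{k+1})/2 = 1 is v_k = −k^2. Adding homogeneous solution A + B k and matching boundaries gives v_k = k (87 − k). Substituting k = 66: v_66 = 66 · 21 = 1386.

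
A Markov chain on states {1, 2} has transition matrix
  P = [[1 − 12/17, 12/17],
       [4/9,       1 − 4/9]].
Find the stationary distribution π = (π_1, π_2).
π_1 = 17/44, π_2 = 27/44

Solve πP = π with π_1 + π_2 = 1. From πP = π: π_1 · (1 − 12/17) + π_2 · 4/9 = π_1 ⇒ π_2 · 4/9 = π_1 · 12/17 ⇒ π_2/π_1 = (12/17)/(4/9) = 27/17. Together with π_1 + π_2 = 1:
  π_1 = (4/9)/(12/17 + 4/9) = (4/9)/(176/153) = 17/44,
  π_2 = (12/17)/(12/17 + 4/9) = (12/17)/(176/153) = 27/44.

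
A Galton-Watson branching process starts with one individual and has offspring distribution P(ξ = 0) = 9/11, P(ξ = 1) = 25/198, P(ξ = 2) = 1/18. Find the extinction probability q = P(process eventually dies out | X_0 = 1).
q = 1

Mean offspring μ = 0·9/11 + 1·25/198 + 2·1/18 = 47/198 ≤ 1. For μ ≤ 1 with offspring not concentrated at 1, the Galton-Watson process goes extinct almost surely, so q = 1.
(Algebraic check: The pgf is f(s) = 9/11 + 25/198·s + 1/18·s². The extinction probability q is the smallest fixed point of f in [0, 1]. Setting s = f(s):
  1/18·s² + (25/198 − 1)·s + 9/11 = 0
  1/18·s² − (9/11 + 1/18)·s + 9/11 = 0
which factors as (s − 1)·(1/18·s − 9/11) = 0, giving roots s = 1 and s = (9/11)/(1/18) = 162/11. Since 162/11 ≥ 1, the smallest root in [0, 1] is s = 1.)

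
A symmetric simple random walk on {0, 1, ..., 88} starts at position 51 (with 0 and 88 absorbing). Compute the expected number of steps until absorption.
E[τ | X_0 = 51] = 1887

Let v_k = E[τ | X_0 = k]. Boundary: v_0 = v_88 = 0. Recurrence: v_k = 1 + (v_{k-1} + v_{k+1})/2 for 1 ≤ k ≤ 87. The particular solution to v_k − (v_{k-1} + v_{k+1})/2 = 1 is v_k = −k^2. Adding homogeneous solution A + B k and matching boundaries gives v_k = k (88 − k). Substituting k = 51: v_51 = 51 · 37 = 1887.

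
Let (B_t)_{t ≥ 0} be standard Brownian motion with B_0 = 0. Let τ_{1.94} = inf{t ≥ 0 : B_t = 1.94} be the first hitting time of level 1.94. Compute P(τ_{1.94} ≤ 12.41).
P(τ_{1.94} ≤ 12.41) = 2(1 − Φ(1.94/√12.41)) = 2(1 − Φ(0.5507)) ≈ 0.5818

By the reflection principle for standard BM, P(τ_b ≤ t) = 2 · P(B_t ≥ b). Since B_t ~ N(0, t), P(B_t ≥ 1.94) = 1 − Φ(1.94/√t) = 1 − Φ(1.94/√12.41) = 1 − Φ(0.5507) ≈ 0.29092. Doubling: P(τ_{1.94} ≤ 12.41) ≈ 2 · 0.29092 = 0.58184 ≈ 0.5818.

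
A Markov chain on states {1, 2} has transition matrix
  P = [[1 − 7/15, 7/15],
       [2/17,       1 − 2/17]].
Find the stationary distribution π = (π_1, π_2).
π_1 = 30/149, π_2 = 119/149

Solve πP = π with π_1 + π_2 = 1. From πP = π: π_1 · (1 − 7/15) + π_2 · 2/17 = π_1 ⇒ π_2 · 2/17 = π_1 · 7/15 ⇒ π_2/π_1 = (7/15)/(2/17) = 119/30. Together with π_1 + π_2 = 1:
  π_1 = (2/17)/(7/15 + 2/17) = (2/17)/(149/255) = 30/149,
  π_2 = (7/15)/(7/15 + 2/17) = (7/15)/(149/255) = 119/149.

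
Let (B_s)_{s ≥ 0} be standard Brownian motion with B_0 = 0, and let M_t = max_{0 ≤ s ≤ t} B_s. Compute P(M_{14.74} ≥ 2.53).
P(M_{14.74} ≥ 2.53) = 2·P(B_{14.74} ≥ 2.53) = 2(1 − Φ(2.53/√14.74)) ≈ 0.5099

By the reflection principle for Brownian motion, P(M_t ≥ a) = 2 · P(B_t ≥ a) for a ≥ 0. Since B_t ~ N(0, t), P(B_t ≥ 2.53) = 1 − Φ(2.53/√t) = 1 − Φ(2.53/√14.74) = 1 − Φ(0.6590). So
  P(M_{14.74} ≥ 2.53) = 2(1 − Φ(0.6590)) ≈ 0.5099.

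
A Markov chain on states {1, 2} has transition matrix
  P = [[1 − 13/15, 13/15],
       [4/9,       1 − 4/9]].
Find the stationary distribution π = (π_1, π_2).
π_1 = 20/59, π_2 = 39/59

Solve πP = π with π_1 + π_2 = 1. From πP = π: π_1 · (1 − 13/15) + π_2 · 4/9 = π_1 ⇒ π_2 · 4/9 = π_1 · 13/15 ⇒ π_2/π_1 = (13/15)/(4/9) = 39/20. Together with π_1 + π_2 = 1:
  π_1 = (4/9)/(13/15 + 4/9) = (4/9)/(59/45) = 20/59,
  π_2 = (13/15)/(13/15 + 4/9) = (13/15)/(59/45) = 39/59.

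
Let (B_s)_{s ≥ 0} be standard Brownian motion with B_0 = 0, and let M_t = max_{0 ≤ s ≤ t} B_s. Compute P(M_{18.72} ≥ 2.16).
P(M_{18.72} ≥ 2.16) = 2·P(B_{18.72} ≥ 2.16) = 2(1 − Φ(2.16/√18.72)) ≈ 0.6176

By the reflection principle for Brownian motion, P(M_t ≥ a) = 2 · P(B_t ≥ a) for a ≥ 0. Since B_t ~ N(0, t), P(B_t ≥ 2.16) = 1 − Φ(2.16/√t) = 1 − Φ(2.16/√18.72) = 1 − Φ(0.4992). So
  P(M_{18.72} ≥ 2.16) = 2(1 − Φ(0.4992)) ≈ 0.6176.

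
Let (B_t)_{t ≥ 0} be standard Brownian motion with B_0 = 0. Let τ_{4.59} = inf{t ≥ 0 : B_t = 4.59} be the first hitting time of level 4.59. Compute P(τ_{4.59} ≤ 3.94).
P(τ_{4.59} ≤ 3.94) = 2(1 − Φ(4.59/√3.94)) = 2(1 − Φ(2.3124)) ≈ 0.0208

By the reflection principle for standard BM, P(τ_b ≤ t) = 2 · P(B_t ≥ b). Since B_t ~ N(0, t), P(B_t ≥ 4.59) = 1 − Φ(4.59/√t) = 1 − Φ(4.59/√3.94) = 1 − Φ(2.3124) ≈ 0.01038. Doubling: P(τ_{4.59} ≤ 3.94) ≈ 2 · 0.01038 = 0.02076 ≈ 0.0208.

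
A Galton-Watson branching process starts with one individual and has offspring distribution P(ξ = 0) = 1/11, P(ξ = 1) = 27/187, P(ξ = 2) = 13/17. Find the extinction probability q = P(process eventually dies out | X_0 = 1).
q = 17/143

The pgf is f(s) = 1/11 + 27/187·s + 13/17·s². The extinction probability q is the smallest fixed point of f in [0, 1]. Setting s = f(s):
  13/17·s² + (27/187 − 1)·s + 1/11 = 0
  13/17·s² − (1/11 + 13/17)·s + 1/11 = 0
which factors as (s − 1)·(13/17·s − 1/11) = 0, giving roots s = 1 and s = (1/11)/(13/17) = 17/143.
Mean offspring μ = 27/187 + 2·13/17 = 313/187 > 1 (supercritical), so q < 1. The extinction probability is the smaller root: q = (1/11)/(13/17) = 17/143.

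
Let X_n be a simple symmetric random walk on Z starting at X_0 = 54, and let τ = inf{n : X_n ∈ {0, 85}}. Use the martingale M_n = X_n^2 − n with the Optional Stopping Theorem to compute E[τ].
E[τ] = 1674

M_n = X_n^2 − n is a martingale (since E[X_{n+1}^2 | F_n] = X_n^2 + 1). By OST (τ has finite mean in a bounded region), E[M_τ] = E[M_0] = X_0^2 − 0 = 54^2 = 2916. Also E[M_τ] = E[X_τ^2] − E[τ]. The walk exits at 0 or 85, with P(hit 85 first) = 54/85, so E[X_τ^2] = 85^2 · 54/85 + 0 = 4590. Thus E[τ] = E[X_τ^2] − E[M_τ] = 4590 − 2916 = 1674 = 54(85 − 54) = 1674.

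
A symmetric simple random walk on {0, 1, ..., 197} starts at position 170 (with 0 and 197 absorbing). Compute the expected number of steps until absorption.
E[τ | X_0 = 170] = 4590

Let v_k = E[τ | X_0 = k]. Boundary: v_0 = v_197 = 0. Recurrence: v_k = 1 + (v_{k-1} + v_{k+1})/2 for 1 ≤ k ≤ 196. The particular solution to v_k − (v_{k-1} + v_{k+1})/2 = 1 is v_k = −k^2. Adding homogeneous solution A + B k and matching boundaries gives v_k = k (197 − k). Substituting k = 170: v_170 = 170 · 27 = 4590.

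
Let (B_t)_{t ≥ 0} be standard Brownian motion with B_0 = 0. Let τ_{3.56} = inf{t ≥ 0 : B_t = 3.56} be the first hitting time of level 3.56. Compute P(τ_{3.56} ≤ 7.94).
P(τ_{3.56} ≤ 7.94) = 2(1 − Φ(3.56/√7.94)) = 2(1 − Φ(1.2634)) ≈ 0.2064

By the reflection principle for standard BM, P(τ_b ≤ t) = 2 · P(B_t ≥ b). Since B_t ~ N(0, t), P(B_t ≥ 3.56) = 1 − Φ(3.56/√t) = 1 − Φ(3.56/√7.94) = 1 − Φ(1.2634) ≈ 0.10322. Doubling: P(τ_{3.56} ≤ 7.94) ≈ 2 · 0.10322 = 0.20644 ≈ 0.2064.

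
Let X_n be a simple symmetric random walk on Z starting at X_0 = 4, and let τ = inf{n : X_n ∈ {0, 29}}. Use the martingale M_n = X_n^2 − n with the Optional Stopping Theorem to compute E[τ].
E[τ] = 100

M_n = X_n^2 − n is a martingale (since E[X_{n+1}^2 | F_n] = X_n^2 + 1). By OST (τ has finite mean in a bounded region), E[M_τ] = E[M_0] = X_0^2 − 0 = 4^2 = 16. Also E[M_τ] = E[X_τ^2] − E[τ]. The walk exits at 0 or 29, with P(hit 29 first) = 4/29, so E[X_τ^2] = 29^2 · 4/29 + 0 = 116. Thus E[τ] = E[X_τ^2] − E[M_τ] = 116 − 16 = 100 = 4(29 − 4) = 100.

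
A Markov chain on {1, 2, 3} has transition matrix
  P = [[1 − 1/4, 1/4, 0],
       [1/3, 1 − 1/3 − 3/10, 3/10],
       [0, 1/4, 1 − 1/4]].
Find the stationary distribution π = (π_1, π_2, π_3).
π = (20/53, 15/53, 18/53)

This is a birth-death chain on three states, which satisfies detailed balance: π_1 · P_{12} = π_2 · P_{21} and π_2 · P_{23} = π_3 · P_{32}.
From π_1 · 1/4 = π_2 · 1/3: π_2/π_1 = (1/4)/(1/3) = 3/4.
From π_2 · 3/10 = π_3 · 1/4: π_3/π_2 = (3/10)/(1/4) = 6/5.
Take π_1 proportional to 1; then unnormalized π = (1, 3/4, 9/10). Normalize by dividing by the sum 53/20:
  π = (20/53, 15/53, 18/53).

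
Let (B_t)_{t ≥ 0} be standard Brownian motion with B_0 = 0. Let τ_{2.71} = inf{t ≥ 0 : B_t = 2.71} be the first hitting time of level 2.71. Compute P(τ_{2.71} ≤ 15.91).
P(τ_{2.71} ≤ 15.91) = 2(1 − Φ(2.71/√15.91)) = 2(1 − Φ(0.6794)) ≈ 0.4969

By the reflection principle for standard BM, P(τ_b ≤ t) = 2 · P(B_t ≥ b). Since B_t ~ N(0, t), P(B_t ≥ 2.71) = 1 − Φ(2.71/√t) = 1 − Φ(2.71/√15.91) = 1 − Φ(0.6794) ≈ 0.24844. Doubling: P(τ_{2.71} ≤ 15.91) ≈ 2 · 0.24844 = 0.49688 ≈ 0.4969.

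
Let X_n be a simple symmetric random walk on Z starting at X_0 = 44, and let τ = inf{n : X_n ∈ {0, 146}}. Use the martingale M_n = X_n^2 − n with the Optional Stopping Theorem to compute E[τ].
E[τ] = 4488

M_n = X_n^2 − n is a martingale (since E[X_{n+1}^2 | F_n] = X_n^2 + 1). By OST (τ has finite mean in a bounded region), E[M_τ] = E[M_0] = X_0^2 − 0 = 44^2 = 1936. Also E[M_τ] = E[X_τ^2] − E[τ]. The walk exits at 0 or 146, with P(hit 146 first) = 44/146, so E[X_τ^2] = 146^2 · 44/146 + 0 = 6424. Thus E[τ] = E[X_τ^2] − E[M_τ] = 6424 − 1936 = 4488 = 44(146 − 44) = 4488.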